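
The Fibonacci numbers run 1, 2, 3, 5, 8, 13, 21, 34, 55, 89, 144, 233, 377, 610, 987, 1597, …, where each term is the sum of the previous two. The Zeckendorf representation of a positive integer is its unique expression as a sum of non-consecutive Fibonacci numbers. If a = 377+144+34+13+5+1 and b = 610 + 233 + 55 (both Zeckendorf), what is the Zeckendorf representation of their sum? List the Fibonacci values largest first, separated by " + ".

The two numbers are 574 and 898, so their sum is 1472.
Greedy algorithm:
take 987 (≤ 1472); 1472 − 987 = 485
take 377 (≤ 485); 485 − 377 = 108
take 89 (≤ 108); 108 − 89 = 19
take 13 (≤ 19); 19 − 13 = 6
take 5 (≤ 6); 6 − 5 = 1
take 1 (≤ 1); 1 − 1 = 0

987 + 377 + 89 + 13 + 5 + 1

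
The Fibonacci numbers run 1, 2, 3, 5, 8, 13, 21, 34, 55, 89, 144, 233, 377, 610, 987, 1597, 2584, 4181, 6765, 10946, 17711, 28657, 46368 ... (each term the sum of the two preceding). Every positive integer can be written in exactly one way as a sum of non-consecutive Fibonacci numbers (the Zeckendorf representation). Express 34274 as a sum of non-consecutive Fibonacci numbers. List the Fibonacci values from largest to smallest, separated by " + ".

28657 + 4181 + 987 + 377 + 55 + 13 + 3 + 1

subtract 28657 from 34274: 5617 remains
subtract 4181 from 5617: 1436 remains
subtract 987 from 1436: 449 remains
subtract 377 from 449: 72 remains
subtract 55 from 72: 17 remains
subtract 13 from 17: 4 remains
subtract 3 from 4: 1 remains
subtract 1 from 1: 0 remains
So 34274 = 28657 + 4181 + 987 + 377 + 55 + 13 + 3 + 1, with no two terms consecutive in the sequence.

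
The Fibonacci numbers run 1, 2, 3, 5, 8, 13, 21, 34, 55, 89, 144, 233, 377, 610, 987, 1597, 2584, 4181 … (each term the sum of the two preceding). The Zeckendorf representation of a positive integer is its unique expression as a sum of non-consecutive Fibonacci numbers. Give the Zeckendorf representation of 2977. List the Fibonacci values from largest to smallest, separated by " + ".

2584 + 377 + 13 + 3

Greedy algorithm:
2977: greatest Fibonacci not exceeding it is 2584, leaving 393
393: greatest Fibonacci not exceeding it is 377, leaving 16
16: greatest Fibonacci not exceeding it is 13, leaving 3
3: greatest Fibonacci not exceeding it is 3, leaving 0
So 2977 = 2584 + 377 + 13 + 3, with no two terms consecutive in the sequence.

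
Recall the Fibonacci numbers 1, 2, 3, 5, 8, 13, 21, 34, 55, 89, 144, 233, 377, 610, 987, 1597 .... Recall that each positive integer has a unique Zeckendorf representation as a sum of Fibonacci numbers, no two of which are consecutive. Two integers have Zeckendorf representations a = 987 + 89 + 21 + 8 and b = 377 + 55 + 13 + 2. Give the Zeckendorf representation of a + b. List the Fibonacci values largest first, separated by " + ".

The two numbers are 1105 and 447, so their sum is 1552.
take 987 (≤ 1552); 1552 − 987 = 565
take 377 (≤ 565); 565 − 377 = 188
take 144 (≤ 188); 188 − 144 = 44
take 34 (≤ 44); 44 − 34 = 10
take 8 (≤ 10); 10 − 8 = 2
take 2 (≤ 2); 2 − 2 = 0

987 + 377 + 144 + 34 + 8 + 2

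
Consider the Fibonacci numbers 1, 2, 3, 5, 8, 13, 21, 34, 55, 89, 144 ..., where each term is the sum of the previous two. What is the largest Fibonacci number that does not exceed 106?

89 ≤ 106 < 144, so the largest Fibonacci number not exceeding 106 is 89.

89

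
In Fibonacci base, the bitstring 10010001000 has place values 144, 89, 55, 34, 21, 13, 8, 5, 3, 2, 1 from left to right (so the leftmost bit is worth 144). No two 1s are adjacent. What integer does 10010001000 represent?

Summing the place values of the 1 bits: 144 + 34 + 5 = 183.

183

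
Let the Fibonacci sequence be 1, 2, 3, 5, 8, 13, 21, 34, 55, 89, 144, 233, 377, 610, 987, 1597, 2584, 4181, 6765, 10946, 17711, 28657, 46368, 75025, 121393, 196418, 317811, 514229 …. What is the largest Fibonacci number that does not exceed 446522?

317811 ≤ 446522 < 514229, so the largest Fibonacci number not exceeding 446522 is 317811.

317811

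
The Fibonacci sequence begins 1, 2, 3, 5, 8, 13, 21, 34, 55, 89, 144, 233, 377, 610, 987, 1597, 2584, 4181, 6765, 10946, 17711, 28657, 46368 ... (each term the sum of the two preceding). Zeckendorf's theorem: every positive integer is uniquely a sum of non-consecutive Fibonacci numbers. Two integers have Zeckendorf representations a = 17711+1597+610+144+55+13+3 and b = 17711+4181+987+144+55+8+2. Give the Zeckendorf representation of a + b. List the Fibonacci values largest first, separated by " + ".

28657 + 10946 + 2584 + 987 + 34 + 13

The two numbers are 20133 and 23088, so their sum is 43221.
Repeatedly subtract the largest Fibonacci number that fits:
43221 − 28657 = 14564
14564 − 10946 = 3618
3618 − 2584 = 1034
1034 − 987 = 47
47 − 34 = 13
13 − 13 = 0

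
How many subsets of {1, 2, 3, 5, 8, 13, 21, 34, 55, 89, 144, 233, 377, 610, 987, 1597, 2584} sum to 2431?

12

2431 = 1597+610+144+55+21+3+1 = 1597+610+144+55+13+8+3+1 = 1597+377+233+144+55+21+3+1 = 1597+610+144+34+21+13+8+3+1 = 1597+377+233+144+55+13+8+3+1 = … (7 more), for 12 in all.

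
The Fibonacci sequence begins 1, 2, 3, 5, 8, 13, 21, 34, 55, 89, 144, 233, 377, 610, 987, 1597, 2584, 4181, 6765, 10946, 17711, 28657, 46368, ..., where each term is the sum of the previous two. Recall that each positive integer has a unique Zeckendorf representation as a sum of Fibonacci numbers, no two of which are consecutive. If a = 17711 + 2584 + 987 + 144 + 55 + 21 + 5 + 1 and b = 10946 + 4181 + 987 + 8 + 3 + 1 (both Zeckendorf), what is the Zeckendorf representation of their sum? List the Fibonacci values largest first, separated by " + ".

The two numbers are 21508 and 16126, so their sum is 37634.
37634 − 28657 = 8977
8977 − 6765 = 2212
2212 − 1597 = 615
615 − 610 = 5
5 − 5 = 0

28657 + 6765 + 1597 + 610 + 5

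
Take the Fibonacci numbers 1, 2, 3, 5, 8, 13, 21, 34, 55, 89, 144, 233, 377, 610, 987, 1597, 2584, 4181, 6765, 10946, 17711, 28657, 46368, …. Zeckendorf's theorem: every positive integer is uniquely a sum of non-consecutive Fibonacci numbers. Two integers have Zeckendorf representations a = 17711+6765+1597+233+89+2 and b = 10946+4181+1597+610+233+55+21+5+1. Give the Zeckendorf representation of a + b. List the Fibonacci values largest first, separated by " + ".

The two numbers are 26397 and 17649, so their sum is 44046.
subtract 28657 from 44046: 15389 remains
subtract 10946 from 15389: 4443 remains
subtract 4181 from 4443: 262 remains
subtract 233 from 262: 29 remains
subtract 21 from 29: 8 remains
subtract 8 from 8: 0 remains

28657 + 10946 + 4181 + 233 + 21 + 8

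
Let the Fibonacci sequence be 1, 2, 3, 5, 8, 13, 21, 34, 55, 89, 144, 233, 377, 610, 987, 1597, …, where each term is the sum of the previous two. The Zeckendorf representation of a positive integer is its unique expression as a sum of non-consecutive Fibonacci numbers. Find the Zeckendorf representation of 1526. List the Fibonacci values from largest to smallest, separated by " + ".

987 + 377 + 144 + 13 + 5

Repeatedly subtract the largest Fibonacci number that fits:
1526 − 987 = 539
539 − 377 = 162
162 − 144 = 18
18 − 13 = 5
5 − 5 = 0
So 1526 = 987 + 377 + 144 + 13 + 5, with no two terms consecutive in the sequence.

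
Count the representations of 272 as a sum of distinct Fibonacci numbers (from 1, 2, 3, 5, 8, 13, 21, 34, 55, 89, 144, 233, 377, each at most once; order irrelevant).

272 = 233+34+5 = 233+34+3+2 = 233+21+13+5 = … (10 more), for 13 in all.

13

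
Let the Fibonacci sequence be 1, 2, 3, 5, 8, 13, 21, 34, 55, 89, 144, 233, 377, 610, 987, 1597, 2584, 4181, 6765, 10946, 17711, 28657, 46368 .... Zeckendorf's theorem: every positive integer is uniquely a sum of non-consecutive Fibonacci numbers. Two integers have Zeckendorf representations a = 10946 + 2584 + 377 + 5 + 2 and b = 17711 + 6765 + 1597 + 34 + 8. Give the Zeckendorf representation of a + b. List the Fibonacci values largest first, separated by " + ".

The two numbers are 13914 and 26115, so their sum is 40029.
Greedily peel off the largest Fibonacci term at each step:
40029 − 28657 = 11372
11372 − 10946 = 426
426 − 377 = 49
49 − 34 = 15
15 − 13 = 2
2 − 2 = 0

28657 + 10946 + 377 + 34 + 13 + 2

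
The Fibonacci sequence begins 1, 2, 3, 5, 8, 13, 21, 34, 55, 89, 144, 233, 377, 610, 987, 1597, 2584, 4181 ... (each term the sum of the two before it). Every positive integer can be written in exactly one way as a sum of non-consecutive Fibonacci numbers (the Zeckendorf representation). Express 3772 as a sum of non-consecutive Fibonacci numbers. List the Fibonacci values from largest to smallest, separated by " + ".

Greedy algorithm:
subtract 2584 from 3772: 1188 remains
subtract 987 from 1188: 201 remains
subtract 144 from 201: 57 remains
subtract 55 from 57: 2 remains
subtract 2 from 2: 0 remains
So 3772 = 2584 + 987 + 144 + 55 + 2, with no two terms consecutive in the sequence.

2584 + 987 + 144 + 55 + 2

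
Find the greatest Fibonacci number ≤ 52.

34

34 ≤ 52 < 55, so the largest Fibonacci number not exceeding 52 is 34.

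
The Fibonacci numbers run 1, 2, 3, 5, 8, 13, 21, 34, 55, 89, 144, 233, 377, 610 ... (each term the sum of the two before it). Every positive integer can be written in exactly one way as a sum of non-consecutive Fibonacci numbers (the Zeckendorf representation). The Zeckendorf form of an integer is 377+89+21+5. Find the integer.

377+89+21+5 = 492.

492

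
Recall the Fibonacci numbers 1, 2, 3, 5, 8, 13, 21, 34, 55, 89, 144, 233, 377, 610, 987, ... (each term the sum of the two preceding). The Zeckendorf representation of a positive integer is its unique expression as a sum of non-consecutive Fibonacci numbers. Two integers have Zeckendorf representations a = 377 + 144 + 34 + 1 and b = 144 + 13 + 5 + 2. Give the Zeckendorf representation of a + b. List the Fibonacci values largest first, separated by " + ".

The two numbers are 556 and 164, so their sum is 720.
720: greatest Fibonacci not exceeding it is 610, leaving 110
110: greatest Fibonacci not exceeding it is 89, leaving 21
21: greatest Fibonacci not exceeding it is 21, leaving 0

610 + 89 + 21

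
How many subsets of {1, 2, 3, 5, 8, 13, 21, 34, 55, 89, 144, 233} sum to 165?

Starting from the Zeckendorf form and repeatedly splitting a term F_k into F_{k−1} + F_{k−2} (when neither is already used) reaches every representation.
165 = 144+21 = 144+13+8 = 89+55+21 = … (8 more), for 11 in all.

11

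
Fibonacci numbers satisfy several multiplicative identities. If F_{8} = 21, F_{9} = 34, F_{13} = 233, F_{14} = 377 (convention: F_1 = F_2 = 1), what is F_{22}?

By the addition formula F_{m+n} = F_m F_{n+1} + F_{m−1} F_n with m=14, n=8: F_{22} = 377·34 + 233·21 = 12818 + 4893 = 17711.

17711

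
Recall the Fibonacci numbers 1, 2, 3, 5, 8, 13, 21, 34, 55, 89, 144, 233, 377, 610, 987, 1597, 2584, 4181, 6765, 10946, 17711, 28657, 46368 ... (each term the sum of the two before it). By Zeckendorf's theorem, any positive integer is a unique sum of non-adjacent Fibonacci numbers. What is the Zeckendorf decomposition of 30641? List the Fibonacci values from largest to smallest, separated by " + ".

28657 + 1597 + 377 + 8 + 2

largest Fibonacci ≤ 30641 is 28657; 30641 − 28657 = 1984
largest Fibonacci ≤ 1984 is 1597; 1984 − 1597 = 387
largest Fibonacci ≤ 387 is 377; 387 − 377 = 10
largest Fibonacci ≤ 10 is 8; 10 − 8 = 2
largest Fibonacci ≤ 2 is 2; 2 − 2 = 0
So 30641 = 28657 + 1597 + 377 + 8 + 2, with no two terms consecutive in the sequence.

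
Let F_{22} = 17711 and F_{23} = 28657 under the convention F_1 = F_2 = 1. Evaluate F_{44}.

701408733

By the doubling identity F_{2k} = F_k(2F_{k+1} − F_k): F_{44} = 17711·(2·28657 − 17711) = 17711·39603 = 701408733.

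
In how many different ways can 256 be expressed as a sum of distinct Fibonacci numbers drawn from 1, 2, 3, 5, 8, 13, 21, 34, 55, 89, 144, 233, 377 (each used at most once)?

Each representation comes from the Zeckendorf form by replacing some F_k with F_{k−1} + F_{k−2} where possible.
256 = 233+21+2 = 233+13+8+2 = 144+89+21+2 = 233+13+5+3+2 = … (5 more), for 9 in all.

9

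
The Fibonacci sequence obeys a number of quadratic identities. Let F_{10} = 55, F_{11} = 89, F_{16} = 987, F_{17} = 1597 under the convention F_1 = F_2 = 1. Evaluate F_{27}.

196418

By the addition formula F_{m+n} = F_m F_{n+1} + F_{m−1} F_n with m=11, n=16: F_{27} = 89·1597 + 55·987 = 142133 + 54285 = 196418.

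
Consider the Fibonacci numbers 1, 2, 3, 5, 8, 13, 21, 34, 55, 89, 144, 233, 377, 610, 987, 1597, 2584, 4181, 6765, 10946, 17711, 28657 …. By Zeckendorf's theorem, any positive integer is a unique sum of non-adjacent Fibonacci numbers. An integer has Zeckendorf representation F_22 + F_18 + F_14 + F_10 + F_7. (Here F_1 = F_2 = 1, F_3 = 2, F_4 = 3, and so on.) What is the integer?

F_22 + F_18 + F_14 + F_10 + F_7 = 17711 + 2584 + 377 + 55 + 13 = 20740.

20740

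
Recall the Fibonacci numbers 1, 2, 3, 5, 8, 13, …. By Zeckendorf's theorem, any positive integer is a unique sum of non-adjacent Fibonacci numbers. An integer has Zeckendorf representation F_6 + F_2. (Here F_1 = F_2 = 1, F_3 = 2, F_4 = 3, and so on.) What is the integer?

9

F_6 + F_2 = 8 + 1 = 9.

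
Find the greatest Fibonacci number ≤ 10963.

10946

10946 ≤ 10963 < 17711, so the largest Fibonacci number not exceeding 10963 is 10946.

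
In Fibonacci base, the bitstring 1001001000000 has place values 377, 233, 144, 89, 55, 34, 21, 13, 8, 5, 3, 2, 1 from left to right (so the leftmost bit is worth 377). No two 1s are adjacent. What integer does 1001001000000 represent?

Summing the place values of the 1 bits: 377 + 89 + 21 = 487.

487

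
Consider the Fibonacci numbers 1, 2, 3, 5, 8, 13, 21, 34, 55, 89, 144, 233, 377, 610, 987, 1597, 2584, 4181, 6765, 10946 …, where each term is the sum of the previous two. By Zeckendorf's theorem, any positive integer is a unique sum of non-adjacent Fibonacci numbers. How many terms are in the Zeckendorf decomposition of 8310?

6

Greedily peel off the largest Fibonacci term at each step:
8310: greatest Fibonacci not exceeding it is 6765, leaving 1545
1545: greatest Fibonacci not exceeding it is 987, leaving 558
558: greatest Fibonacci not exceeding it is 377, leaving 181
181: greatest Fibonacci not exceeding it is 144, leaving 37
37: greatest Fibonacci not exceeding it is 34, leaving 3
3: greatest Fibonacci not exceeding it is 3, leaving 0
8310 = 6765 + 987 + 377 + 144 + 34 + 3, which has 6 terms.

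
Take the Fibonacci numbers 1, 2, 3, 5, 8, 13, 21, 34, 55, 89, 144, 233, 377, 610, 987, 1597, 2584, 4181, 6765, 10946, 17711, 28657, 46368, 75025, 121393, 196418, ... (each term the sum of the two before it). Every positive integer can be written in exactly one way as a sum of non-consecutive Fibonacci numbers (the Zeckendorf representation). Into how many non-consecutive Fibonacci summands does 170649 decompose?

largest Fibonacci ≤ 170649 is 121393; 170649 − 121393 = 49256
largest Fibonacci ≤ 49256 is 46368; 49256 − 46368 = 2888
largest Fibonacci ≤ 2888 is 2584; 2888 − 2584 = 304
largest Fibonacci ≤ 304 is 233; 304 − 233 = 71
largest Fibonacci ≤ 71 is 55; 71 − 55 = 16
largest Fibonacci ≤ 16 is 13; 16 − 13 = 3
largest Fibonacci ≤ 3 is 3; 3 − 3 = 0
170649 = 121393 + 46368 + 2584 + 233 + 55 + 13 + 3, which has 7 terms.

7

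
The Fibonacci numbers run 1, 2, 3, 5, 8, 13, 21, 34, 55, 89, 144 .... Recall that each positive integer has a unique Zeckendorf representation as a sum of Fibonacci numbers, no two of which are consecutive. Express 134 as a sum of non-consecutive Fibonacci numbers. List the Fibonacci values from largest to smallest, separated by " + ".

89 + 34 + 8 + 3

Repeatedly subtract the largest Fibonacci number that fits:
largest Fibonacci ≤ 134 is 89; 134 − 89 = 45
largest Fibonacci ≤ 45 is 34; 45 − 34 = 11
largest Fibonacci ≤ 11 is 8; 11 − 8 = 3
largest Fibonacci ≤ 3 is 3; 3 − 3 = 0
So 134 = 89 + 34 + 8 + 3, with no two terms consecutive in the sequence.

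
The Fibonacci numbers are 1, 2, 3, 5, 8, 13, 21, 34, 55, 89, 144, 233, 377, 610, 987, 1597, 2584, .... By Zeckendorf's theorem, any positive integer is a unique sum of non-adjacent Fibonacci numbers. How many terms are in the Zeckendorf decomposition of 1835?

Greedy algorithm:
subtract 1597 from 1835: 238 remains
subtract 233 from 238: 5 remains
subtract 5 from 5: 0 remains
1835 = 1597 + 233 + 5, which has 3 terms.

3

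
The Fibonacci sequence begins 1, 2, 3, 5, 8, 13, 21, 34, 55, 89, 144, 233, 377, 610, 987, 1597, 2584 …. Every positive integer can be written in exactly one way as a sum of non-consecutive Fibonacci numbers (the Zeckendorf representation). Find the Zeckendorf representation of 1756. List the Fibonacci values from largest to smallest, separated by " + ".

1597 + 144 + 13 + 2

Greedily peel off the largest Fibonacci term at each step:
1756: greatest Fibonacci not exceeding it is 1597, leaving 159
159: greatest Fibonacci not exceeding it is 144, leaving 15
15: greatest Fibonacci not exceeding it is 13, leaving 2
2: greatest Fibonacci not exceeding it is 2, leaving 0
So 1756 = 1597 + 144 + 13 + 2, with no two terms consecutive in the sequence.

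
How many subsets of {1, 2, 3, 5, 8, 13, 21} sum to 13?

Each representation comes from the Zeckendorf form by replacing some F_k with F_{k−1} + F_{k−2} where possible.
13 = 13 = 8+5 = 8+3+2 — 3 representations.

3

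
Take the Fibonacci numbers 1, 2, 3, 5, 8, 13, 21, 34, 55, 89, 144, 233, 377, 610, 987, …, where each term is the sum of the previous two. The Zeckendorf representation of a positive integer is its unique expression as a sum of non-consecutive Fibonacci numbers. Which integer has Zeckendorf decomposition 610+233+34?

610+233+34 = 877.

877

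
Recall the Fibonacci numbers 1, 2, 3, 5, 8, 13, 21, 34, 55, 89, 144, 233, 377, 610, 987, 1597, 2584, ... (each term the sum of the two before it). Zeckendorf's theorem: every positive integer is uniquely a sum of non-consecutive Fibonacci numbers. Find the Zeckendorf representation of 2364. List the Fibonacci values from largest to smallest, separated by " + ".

1597 + 610 + 144 + 13

Greedily peel off the largest Fibonacci term at each step:
subtract 1597 from 2364: 767 remains
subtract 610 from 767: 157 remains
subtract 144 from 157: 13 remains
subtract 13 from 13: 0 remains
So 2364 = 1597 + 610 + 144 + 13, with no two terms consecutive in the sequence.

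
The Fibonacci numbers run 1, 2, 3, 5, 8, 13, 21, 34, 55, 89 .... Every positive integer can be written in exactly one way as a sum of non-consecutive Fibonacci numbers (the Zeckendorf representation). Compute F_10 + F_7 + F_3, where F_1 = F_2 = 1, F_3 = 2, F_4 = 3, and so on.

F_10 + F_7 + F_3 = 55 + 13 + 2 = 70.

70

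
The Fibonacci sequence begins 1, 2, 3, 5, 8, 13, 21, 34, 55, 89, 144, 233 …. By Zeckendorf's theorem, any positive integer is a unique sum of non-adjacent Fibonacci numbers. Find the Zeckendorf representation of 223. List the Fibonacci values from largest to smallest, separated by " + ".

144 ≤ 223 < 233, so take 144; remainder 79
55 ≤ 79 < 89, so take 55; remainder 24
21 ≤ 24 < 34, so take 21; remainder 3
3 ≤ 3 < 5, so take 3; remainder 0
So 223 = 144 + 55 + 21 + 3, with no two terms consecutive in the sequence.

144 + 55 + 21 + 3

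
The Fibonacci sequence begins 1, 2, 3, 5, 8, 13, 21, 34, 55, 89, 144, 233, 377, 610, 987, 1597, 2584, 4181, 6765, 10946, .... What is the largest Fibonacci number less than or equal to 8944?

6765 ≤ 8944 < 10946, so the largest Fibonacci number not exceeding 8944 is 6765.

6765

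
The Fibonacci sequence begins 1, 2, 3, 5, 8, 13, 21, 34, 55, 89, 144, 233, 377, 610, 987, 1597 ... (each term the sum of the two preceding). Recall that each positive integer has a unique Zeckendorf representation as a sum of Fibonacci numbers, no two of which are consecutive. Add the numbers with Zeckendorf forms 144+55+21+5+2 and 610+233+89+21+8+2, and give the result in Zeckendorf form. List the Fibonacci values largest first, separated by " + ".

987 + 144 + 55 + 3 + 1

The two numbers are 227 and 963, so their sum is 1190.
Repeatedly subtract the largest Fibonacci number that fits:
987 ≤ 1190 < 1597, so take 987; remainder 203
144 ≤ 203 < 233, so take 144; remainder 59
55 ≤ 59 < 89, so take 55; remainder 4
3 ≤ 4 < 5, so take 3; remainder 1
1 ≤ 1 < 2, so take 1; remainder 0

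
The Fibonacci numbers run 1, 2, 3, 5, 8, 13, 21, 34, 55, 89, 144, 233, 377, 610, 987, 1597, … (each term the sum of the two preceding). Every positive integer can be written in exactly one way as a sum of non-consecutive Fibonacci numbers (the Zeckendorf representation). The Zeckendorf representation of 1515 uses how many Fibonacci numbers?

Greedy algorithm:
subtract 987 from 1515: 528 remains
subtract 377 from 528: 151 remains
subtract 144 from 151: 7 remains
subtract 5 from 7: 2 remains
subtract 2 from 2: 0 remains
1515 = 987 + 377 + 144 + 5 + 2, which has 5 terms.

5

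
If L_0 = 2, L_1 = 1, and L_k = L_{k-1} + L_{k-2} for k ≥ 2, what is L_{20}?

15127

Iterating the recurrence up to L_{14} = 843 and L_{13} = 521:
L_{15} = L_{14} + L_{13} = 843 + 521 = 1364
L_{16} = L_{15} + L_{14} = 1364 + 843 = 2207
L_{17} = L_{16} + L_{15} = 2207 + 1364 = 3571
L_{18} = L_{17} + L_{16} = 3571 + 2207 = 5778
L_{19} = L_{18} + L_{17} = 5778 + 3571 = 9349
L_{20} = L_{19} + L_{18} = 9349 + 5778 = 15127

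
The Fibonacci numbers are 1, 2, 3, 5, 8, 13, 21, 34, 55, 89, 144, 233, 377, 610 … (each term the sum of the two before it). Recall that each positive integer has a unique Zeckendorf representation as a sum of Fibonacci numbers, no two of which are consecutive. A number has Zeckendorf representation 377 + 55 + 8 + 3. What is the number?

443

377 + 55 + 8 + 3 = 443.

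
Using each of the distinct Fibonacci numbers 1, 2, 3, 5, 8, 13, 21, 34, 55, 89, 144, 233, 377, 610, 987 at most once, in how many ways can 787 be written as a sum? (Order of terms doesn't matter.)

4

787 = 610+144+21+8+3+1 = 610+89+55+21+8+3+1 = 377+233+144+21+8+3+1 = 377+233+89+55+21+8+3+1 — 4 representations.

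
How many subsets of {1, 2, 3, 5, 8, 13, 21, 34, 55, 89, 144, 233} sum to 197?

197 = 144+34+13+5+1 = 144+34+13+3+2+1 = 89+55+34+13+5+1 = … (5 more), for 8 in all.

8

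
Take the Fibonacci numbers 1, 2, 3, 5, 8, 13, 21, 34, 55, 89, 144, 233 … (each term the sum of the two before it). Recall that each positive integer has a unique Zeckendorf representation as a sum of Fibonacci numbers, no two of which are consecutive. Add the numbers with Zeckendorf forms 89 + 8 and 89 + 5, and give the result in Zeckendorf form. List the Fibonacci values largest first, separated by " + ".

144 + 34 + 13

The two numbers are 97 and 94, so their sum is 191.
191: greatest Fibonacci not exceeding it is 144, leaving 47
47: greatest Fibonacci not exceeding it is 34, leaving 13
13: greatest Fibonacci not exceeding it is 13, leaving 0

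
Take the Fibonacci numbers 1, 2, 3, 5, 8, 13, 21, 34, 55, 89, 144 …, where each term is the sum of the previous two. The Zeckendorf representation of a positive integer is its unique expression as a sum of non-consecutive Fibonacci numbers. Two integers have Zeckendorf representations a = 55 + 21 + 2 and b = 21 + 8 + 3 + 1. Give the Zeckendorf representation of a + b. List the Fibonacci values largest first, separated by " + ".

89 + 21 + 1

The two numbers are 78 and 33, so their sum is 111.
89 ≤ 111 < 144, so take 89; remainder 22
21 ≤ 22 < 34, so take 21; remainder 1
1 ≤ 1 < 2, so take 1; remainder 0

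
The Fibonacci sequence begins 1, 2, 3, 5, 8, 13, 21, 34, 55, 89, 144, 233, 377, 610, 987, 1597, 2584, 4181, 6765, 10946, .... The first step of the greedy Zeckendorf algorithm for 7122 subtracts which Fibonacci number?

6765 ≤ 7122 < 10946, so the largest Fibonacci number not exceeding 7122 is 6765.

6765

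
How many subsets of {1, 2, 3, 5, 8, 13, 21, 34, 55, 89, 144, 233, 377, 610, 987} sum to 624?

14

Each representation comes from the Zeckendorf form by replacing some F_k with F_{k−1} + F_{k−2} where possible.
624 = 610+13+1 = 610+8+5+1 = 377+233+13+1 = 610+8+3+2+1 = … (10 more), for 14 in all.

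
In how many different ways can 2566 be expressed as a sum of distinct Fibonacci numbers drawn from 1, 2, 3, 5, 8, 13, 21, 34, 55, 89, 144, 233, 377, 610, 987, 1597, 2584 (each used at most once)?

22

Starting from the Zeckendorf form and repeatedly splitting a term F_k into F_{k−1} + F_{k−2} (when neither is already used) reaches every representation.
2566 = 1597+610+233+89+34+3 = 1597+610+233+89+34+2+1 = 1597+610+233+89+21+13+3 = … (19 more), for 22 in all.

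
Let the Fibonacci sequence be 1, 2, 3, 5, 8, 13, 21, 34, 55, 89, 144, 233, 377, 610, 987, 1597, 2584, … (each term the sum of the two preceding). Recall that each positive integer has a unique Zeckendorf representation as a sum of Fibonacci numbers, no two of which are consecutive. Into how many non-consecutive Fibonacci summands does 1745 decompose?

Repeatedly subtract the largest Fibonacci number that fits:
1597 ≤ 1745 < 2584, so take 1597; remainder 148
144 ≤ 148 < 233, so take 144; remainder 4
3 ≤ 4 < 5, so take 3; remainder 1
1 ≤ 1 < 2, so take 1; remainder 0
1745 = 1597 + 144 + 3 + 1, which has 4 terms.

4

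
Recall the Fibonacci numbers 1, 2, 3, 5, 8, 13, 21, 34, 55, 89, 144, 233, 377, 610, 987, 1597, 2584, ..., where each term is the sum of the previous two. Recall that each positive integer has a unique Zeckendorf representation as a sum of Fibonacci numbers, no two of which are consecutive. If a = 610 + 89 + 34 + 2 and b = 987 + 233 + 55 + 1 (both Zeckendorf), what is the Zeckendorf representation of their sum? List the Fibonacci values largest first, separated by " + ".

The two numbers are 735 and 1276, so their sum is 2011.
Greedy algorithm:
2011 − 1597 = 414
414 − 377 = 37
37 − 34 = 3
3 − 3 = 0

1597 + 377 + 34 + 3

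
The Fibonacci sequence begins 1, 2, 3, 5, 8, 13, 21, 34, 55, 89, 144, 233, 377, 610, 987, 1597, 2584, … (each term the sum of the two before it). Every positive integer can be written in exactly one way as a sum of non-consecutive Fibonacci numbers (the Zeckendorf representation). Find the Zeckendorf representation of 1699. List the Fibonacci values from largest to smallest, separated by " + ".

1597 + 89 + 13

largest Fibonacci ≤ 1699 is 1597; 1699 − 1597 = 102
largest Fibonacci ≤ 102 is 89; 102 − 89 = 13
largest Fibonacci ≤ 13 is 13; 13 − 13 = 0
So 1699 = 1597 + 89 + 13, with no two terms consecutive in the sequence.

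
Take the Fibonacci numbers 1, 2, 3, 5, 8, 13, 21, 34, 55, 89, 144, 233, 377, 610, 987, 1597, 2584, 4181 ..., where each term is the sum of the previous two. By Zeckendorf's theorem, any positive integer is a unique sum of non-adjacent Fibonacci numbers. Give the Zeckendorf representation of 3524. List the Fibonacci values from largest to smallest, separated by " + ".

Greedy algorithm:
2584 ≤ 3524 < 4181, so take 2584; remainder 940
610 ≤ 940 < 987, so take 610; remainder 330
233 ≤ 330 < 377, so take 233; remainder 97
89 ≤ 97 < 144, so take 89; remainder 8
8 ≤ 8 < 13, so take 8; remainder 0
So 3524 = 2584 + 610 + 233 + 89 + 8, with no two terms consecutive in the sequence.

2584 + 610 + 233 + 89 + 8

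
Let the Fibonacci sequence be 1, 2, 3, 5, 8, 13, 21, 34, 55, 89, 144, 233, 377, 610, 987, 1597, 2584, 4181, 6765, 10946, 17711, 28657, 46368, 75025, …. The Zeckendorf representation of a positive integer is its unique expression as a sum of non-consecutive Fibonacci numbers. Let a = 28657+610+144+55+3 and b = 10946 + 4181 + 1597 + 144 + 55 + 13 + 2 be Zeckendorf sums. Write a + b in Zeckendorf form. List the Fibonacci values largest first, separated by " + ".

The two numbers are 29469 and 16938, so their sum is 46407.
46407 − 46368 = 39
39 − 34 = 5
5 − 5 = 0

46368 + 34 + 5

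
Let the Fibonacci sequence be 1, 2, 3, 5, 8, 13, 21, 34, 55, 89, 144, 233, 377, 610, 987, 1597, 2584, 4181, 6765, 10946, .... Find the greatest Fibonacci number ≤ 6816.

6765 ≤ 6816 < 10946, so the largest Fibonacci number not exceeding 6816 is 6765.

6765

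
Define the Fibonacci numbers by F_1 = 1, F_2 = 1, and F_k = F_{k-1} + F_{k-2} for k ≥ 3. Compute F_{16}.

Iterating the recurrence up to F_{9} = 34 and F_{8} = 21:
F_{10} = F_{9} + F_{8} = 34 + 21 = 55
F_{11} = F_{10} + F_{9} = 55 + 34 = 89
F_{12} = F_{11} + F_{10} = 89 + 55 = 144
F_{13} = F_{12} + F_{11} = 144 + 89 = 233
F_{14} = F_{13} + F_{12} = 233 + 144 = 377
F_{15} = F_{14} + F_{13} = 377 + 233 = 610
F_{16} = F_{15} + F_{14} = 610 + 377 = 987

987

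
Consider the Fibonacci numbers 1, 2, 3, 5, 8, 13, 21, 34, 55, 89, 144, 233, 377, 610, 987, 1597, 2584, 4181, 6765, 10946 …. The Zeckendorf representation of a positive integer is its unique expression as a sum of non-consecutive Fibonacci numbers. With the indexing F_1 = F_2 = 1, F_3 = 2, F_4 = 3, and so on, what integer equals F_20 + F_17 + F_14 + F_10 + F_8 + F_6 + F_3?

8825

F_20 + F_17 + F_14 + F_10 + F_8 + F_6 + F_3 = 6765 + 1597 + 377 + 55 + 21 + 8 + 2 = 8825.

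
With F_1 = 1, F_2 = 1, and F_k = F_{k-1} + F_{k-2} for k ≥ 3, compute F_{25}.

75025

Iterating the recurrence up to F_{21} = 10946 and F_{20} = 6765:
F_{22} = F_{21} + F_{20} = 10946 + 6765 = 17711
F_{23} = F_{22} + F_{21} = 17711 + 10946 = 28657
F_{24} = F_{23} + F_{22} = 28657 + 17711 = 46368
F_{25} = F_{24} + F_{23} = 46368 + 28657 = 75025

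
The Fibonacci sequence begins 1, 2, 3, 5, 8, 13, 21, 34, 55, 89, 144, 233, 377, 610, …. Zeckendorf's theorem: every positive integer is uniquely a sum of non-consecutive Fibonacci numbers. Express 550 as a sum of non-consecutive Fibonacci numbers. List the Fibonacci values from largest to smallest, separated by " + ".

largest Fibonacci ≤ 550 is 377; 550 − 377 = 173
largest Fibonacci ≤ 173 is 144; 173 − 144 = 29
largest Fibonacci ≤ 29 is 21; 29 − 21 = 8
largest Fibonacci ≤ 8 is 8; 8 − 8 = 0
So 550 = 377 + 144 + 21 + 8, with no two terms consecutive in the sequence.

377 + 144 + 21 + 8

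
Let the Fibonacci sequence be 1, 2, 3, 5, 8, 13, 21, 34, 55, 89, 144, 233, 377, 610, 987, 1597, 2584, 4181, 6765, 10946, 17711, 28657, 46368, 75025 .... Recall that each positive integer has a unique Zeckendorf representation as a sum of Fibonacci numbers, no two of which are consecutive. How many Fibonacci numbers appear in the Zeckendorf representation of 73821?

7

Repeatedly subtract the largest Fibonacci number that fits:
73821: greatest Fibonacci not exceeding it is 46368, leaving 27453
27453: greatest Fibonacci not exceeding it is 17711, leaving 9742
9742: greatest Fibonacci not exceeding it is 6765, leaving 2977
2977: greatest Fibonacci not exceeding it is 2584, leaving 393
393: greatest Fibonacci not exceeding it is 377, leaving 16
16: greatest Fibonacci not exceeding it is 13, leaving 3
3: greatest Fibonacci not exceeding it is 3, leaving 0
73821 = 46368 + 17711 + 6765 + 2584 + 377 + 13 + 3, which has 7 terms.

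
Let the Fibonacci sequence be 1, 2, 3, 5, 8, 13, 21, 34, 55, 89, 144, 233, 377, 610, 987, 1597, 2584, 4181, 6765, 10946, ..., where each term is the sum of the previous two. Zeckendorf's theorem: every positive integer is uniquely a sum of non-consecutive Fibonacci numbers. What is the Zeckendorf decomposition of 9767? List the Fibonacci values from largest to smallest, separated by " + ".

6765 + 2584 + 377 + 34 + 5 + 2

Repeatedly subtract the largest Fibonacci number that fits:
6765 ≤ 9767 < 10946, so take 6765; remainder 3002
2584 ≤ 3002 < 4181, so take 2584; remainder 418
377 ≤ 418 < 610, so take 377; remainder 41
34 ≤ 41 < 55, so take 34; remainder 7
5 ≤ 7 < 8, so take 5; remainder 2
2 ≤ 2 < 3, so take 2; remainder 0
So 9767 = 6765 + 2584 + 377 + 34 + 5 + 2, with no two terms consecutive in the sequence.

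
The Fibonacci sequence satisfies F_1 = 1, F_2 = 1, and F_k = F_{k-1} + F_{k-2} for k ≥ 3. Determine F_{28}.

Iterating the recurrence up to F_{20} = 6765 and F_{19} = 4181:
F_{21} = F_{20} + F_{19} = 6765 + 4181 = 10946
F_{22} = F_{21} + F_{20} = 10946 + 6765 = 17711
F_{23} = F_{22} + F_{21} = 17711 + 10946 = 28657
F_{24} = F_{23} + F_{22} = 28657 + 17711 = 46368
F_{25} = F_{24} + F_{23} = 46368 + 28657 = 75025
F_{26} = F_{25} + F_{24} = 75025 + 46368 = 121393
F_{27} = F_{26} + F_{25} = 121393 + 75025 = 196418
F_{28} = F_{27} + F_{26} = 196418 + 121393 = 317811

317811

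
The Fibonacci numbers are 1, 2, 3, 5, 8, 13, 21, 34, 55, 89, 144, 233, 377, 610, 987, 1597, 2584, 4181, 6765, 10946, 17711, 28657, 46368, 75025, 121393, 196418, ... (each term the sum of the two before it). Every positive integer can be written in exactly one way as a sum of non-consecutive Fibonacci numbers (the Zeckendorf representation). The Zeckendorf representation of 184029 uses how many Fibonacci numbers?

121393 ≤ 184029 < 196418, so take 121393; remainder 62636
46368 ≤ 62636 < 75025, so take 46368; remainder 16268
10946 ≤ 16268 < 17711, so take 10946; remainder 5322
4181 ≤ 5322 < 6765, so take 4181; remainder 1141
987 ≤ 1141 < 1597, so take 987; remainder 154
144 ≤ 154 < 233, so take 144; remainder 10
8 ≤ 10 < 13, so take 8; remainder 2
2 ≤ 2 < 3, so take 2; remainder 0
184029 = 121393 + 46368 + 10946 + 4181 + 987 + 144 + 8 + 2, which has 8 terms.

8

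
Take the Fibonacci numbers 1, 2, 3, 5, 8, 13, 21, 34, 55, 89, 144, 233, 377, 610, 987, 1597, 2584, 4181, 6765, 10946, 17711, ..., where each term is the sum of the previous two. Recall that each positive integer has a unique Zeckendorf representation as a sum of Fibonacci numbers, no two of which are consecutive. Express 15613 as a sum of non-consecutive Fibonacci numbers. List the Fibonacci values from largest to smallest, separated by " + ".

10946 + 4181 + 377 + 89 + 13 + 5 + 2

Greedy algorithm:
15613 − 10946 = 4667
4667 − 4181 = 486
486 − 377 = 109
109 − 89 = 20
20 − 13 = 7
7 − 5 = 2
2 − 2 = 0
So 15613 = 10946 + 4181 + 377 + 89 + 13 + 5 + 2, with no two terms consecutive in the sequence.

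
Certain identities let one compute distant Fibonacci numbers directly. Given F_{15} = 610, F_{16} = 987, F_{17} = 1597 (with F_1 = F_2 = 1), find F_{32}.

By the addition formula F_{m+n} = F_m F_{n+1} + F_{m−1} F_n with m=16, n=16: F_{32} = 987·1597 + 610·987 = 1576239 + 602070 = 2178309.

2178309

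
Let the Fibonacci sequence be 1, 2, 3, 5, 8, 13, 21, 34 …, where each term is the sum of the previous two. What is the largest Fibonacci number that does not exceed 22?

21

21 ≤ 22 < 34, so the largest Fibonacci number not exceeding 22 is 21.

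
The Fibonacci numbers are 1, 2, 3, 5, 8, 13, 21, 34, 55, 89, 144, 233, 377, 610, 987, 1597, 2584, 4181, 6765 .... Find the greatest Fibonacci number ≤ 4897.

4181

4181 ≤ 4897 < 6765, so the largest Fibonacci number not exceeding 4897 is 4181.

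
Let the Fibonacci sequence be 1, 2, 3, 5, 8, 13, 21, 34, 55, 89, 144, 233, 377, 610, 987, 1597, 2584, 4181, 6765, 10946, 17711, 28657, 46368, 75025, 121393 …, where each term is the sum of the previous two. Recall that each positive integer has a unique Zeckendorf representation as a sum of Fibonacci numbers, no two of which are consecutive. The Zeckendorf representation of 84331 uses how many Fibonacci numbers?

9

Repeatedly subtract the largest Fibonacci number that fits:
75025 ≤ 84331 < 121393, so take 75025; remainder 9306
6765 ≤ 9306 < 10946, so take 6765; remainder 2541
1597 ≤ 2541 < 2584, so take 1597; remainder 944
610 ≤ 944 < 987, so take 610; remainder 334
233 ≤ 334 < 377, so take 233; remainder 101
89 ≤ 101 < 144, so take 89; remainder 12
8 ≤ 12 < 13, so take 8; remainder 4
3 ≤ 4 < 5, so take 3; remainder 1
1 ≤ 1 < 2, so take 1; remainder 0
84331 = 75025 + 6765 + 1597 + 610 + 233 + 89 + 8 + 3 + 1, which has 9 terms.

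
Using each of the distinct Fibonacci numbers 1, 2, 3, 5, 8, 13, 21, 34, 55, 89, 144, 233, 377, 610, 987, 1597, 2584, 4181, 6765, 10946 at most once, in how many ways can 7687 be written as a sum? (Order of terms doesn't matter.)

72

Each representation comes from the Zeckendorf form by replacing some F_k with F_{k−1} + F_{k−2} where possible.
7687 = 6765+610+233+55+21+3 = 6765+610+233+55+21+2+1 = 6765+610+233+55+13+8+3 = 6765+610+144+89+55+21+3 = 6765+610+233+55+13+8+2+1 = … (67 more), for 72 in all.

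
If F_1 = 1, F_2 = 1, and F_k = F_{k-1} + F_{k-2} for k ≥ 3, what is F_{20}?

Iterating the recurrence up to F_{12} = 144 and F_{11} = 89:
F_{13} = F_{12} + F_{11} = 144 + 89 = 233
F_{14} = F_{13} + F_{12} = 233 + 144 = 377
F_{15} = F_{14} + F_{13} = 377 + 233 = 610
F_{16} = F_{15} + F_{14} = 610 + 377 = 987
F_{17} = F_{16} + F_{15} = 987 + 610 = 1597
F_{18} = F_{17} + F_{16} = 1597 + 987 = 2584
F_{19} = F_{18} + F_{17} = 2584 + 1597 = 4181
F_{20} = F_{19} + F_{18} = 4181 + 2584 = 6765

6765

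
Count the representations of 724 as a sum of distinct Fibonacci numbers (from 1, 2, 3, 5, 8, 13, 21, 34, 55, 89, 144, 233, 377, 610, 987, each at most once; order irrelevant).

Each representation comes from the Zeckendorf form by replacing some F_k with F_{k−1} + F_{k−2} where possible.
724 = 610+89+21+3+1 = 610+89+13+8+3+1 = 610+55+34+21+3+1 = … (7 more), for 10 in all.

10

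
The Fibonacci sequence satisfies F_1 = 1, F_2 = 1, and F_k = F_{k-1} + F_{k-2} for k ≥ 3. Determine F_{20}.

Iterating the recurrence up to F_{15} = 610 and F_{14} = 377:
F_{16} = F_{15} + F_{14} = 610 + 377 = 987
F_{17} = F_{16} + F_{15} = 987 + 610 = 1597
F_{18} = F_{17} + F_{16} = 1597 + 987 = 2584
F_{19} = F_{18} + F_{17} = 2584 + 1597 = 4181
F_{20} = F_{19} + F_{18} = 4181 + 2584 = 6765

6765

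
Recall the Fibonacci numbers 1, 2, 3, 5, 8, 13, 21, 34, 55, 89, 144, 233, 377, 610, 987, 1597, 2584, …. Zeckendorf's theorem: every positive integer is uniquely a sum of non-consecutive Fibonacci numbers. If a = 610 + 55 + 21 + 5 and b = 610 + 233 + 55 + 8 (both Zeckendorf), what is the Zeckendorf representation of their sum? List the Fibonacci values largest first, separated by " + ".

1597

The two numbers are 691 and 906, so their sum is 1597.
1597: greatest Fibonacci not exceeding it is 1597, leaving 0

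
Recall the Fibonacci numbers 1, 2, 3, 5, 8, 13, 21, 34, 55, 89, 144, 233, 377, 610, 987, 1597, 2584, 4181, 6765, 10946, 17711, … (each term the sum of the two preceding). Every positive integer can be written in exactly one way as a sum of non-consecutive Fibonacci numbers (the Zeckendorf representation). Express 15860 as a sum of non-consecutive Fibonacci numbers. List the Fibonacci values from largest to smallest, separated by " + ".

15860 − 10946 = 4914
4914 − 4181 = 733
733 − 610 = 123
123 − 89 = 34
34 − 34 = 0
So 15860 = 10946 + 4181 + 610 + 89 + 34, with no two terms consecutive in the sequence.

10946 + 4181 + 610 + 89 + 34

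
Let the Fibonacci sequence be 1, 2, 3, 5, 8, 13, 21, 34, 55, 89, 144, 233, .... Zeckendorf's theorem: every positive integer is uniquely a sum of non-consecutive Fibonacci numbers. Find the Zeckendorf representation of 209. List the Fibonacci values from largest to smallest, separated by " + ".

144 ≤ 209 < 233, so take 144; remainder 65
55 ≤ 65 < 89, so take 55; remainder 10
8 ≤ 10 < 13, so take 8; remainder 2
2 ≤ 2 < 3, so take 2; remainder 0
So 209 = 144 + 55 + 8 + 2, with no two terms consecutive in the sequence.

144 + 55 + 8 + 2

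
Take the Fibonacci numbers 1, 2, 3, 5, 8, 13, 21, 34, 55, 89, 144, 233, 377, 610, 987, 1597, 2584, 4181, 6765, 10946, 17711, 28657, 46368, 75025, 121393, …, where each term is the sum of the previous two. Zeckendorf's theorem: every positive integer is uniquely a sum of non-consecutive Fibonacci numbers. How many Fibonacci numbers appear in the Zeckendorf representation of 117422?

take 75025 (≤ 117422); 117422 − 75025 = 42397
take 28657 (≤ 42397); 42397 − 28657 = 13740
take 10946 (≤ 13740); 13740 − 10946 = 2794
take 2584 (≤ 2794); 2794 − 2584 = 210
take 144 (≤ 210); 210 − 144 = 66
take 55 (≤ 66); 66 − 55 = 11
take 8 (≤ 11); 11 − 8 = 3
take 3 (≤ 3); 3 − 3 = 0
117422 = 75025 + 28657 + 10946 + 2584 + 144 + 55 + 8 + 3, which has 8 terms.

8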